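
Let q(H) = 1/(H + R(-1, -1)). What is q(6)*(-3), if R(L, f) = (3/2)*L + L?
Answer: -6/7 ≈ -0.85714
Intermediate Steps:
R(L, f) = 5*L/2 (R(L, f) = (3*(1/2))*L + L = 3*L/2 + L = 5*L/2)
q(H) = 1/(-5/2 + H) (q(H) = 1/(H + (5/2)*(-1)) = 1/(H - 5/2) = 1/(-5/2 + H))
q(6)*(-3) = (2/(-5 + 2*6))*(-3) = (2/(-5 + 12))*(-3) = (2/7)*(-3) = -6/7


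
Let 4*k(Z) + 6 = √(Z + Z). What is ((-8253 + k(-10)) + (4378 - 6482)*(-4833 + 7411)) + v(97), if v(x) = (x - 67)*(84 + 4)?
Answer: -10859453/2 + I*√5/2 ≈ -5.4297e+6 + 1.118*I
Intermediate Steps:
k(Z) = -3/2 + √2*√Z/4 (k(Z) = -3/2 + √(Z + Z)/4 = -3/2 + √(2*Z)/4 = -3/2 + (√2*√Z)/4 = -3/2 + √2*√Z/4)
v(x) = -5896 + 88*x (v(x) = (-67 + x)*88 = -5896 + 88*x)
((-8253 + k(-10)) + (4378 - 6482)*(-4833 + 7411)) + v(97) = ((-8253 + (-3/2 + √2*√(-10)/4)) + (4378 - 6482)*(-4833 + 7411)) + (-5896 + 88*97) = ((-8253 + (-3/2 + √2*(I*√10)/4)) - 2104*2578) + (-5896 + 8536) = ((-8253 + (-3/2 + I*√5/2)) - 5424112) + 2640 = ((-16509/2 + I*√5/2) - 5424112) + 2640 = (-10864733/2 + I*√5/2) + 2640 = -10859453/2 + I*√5/2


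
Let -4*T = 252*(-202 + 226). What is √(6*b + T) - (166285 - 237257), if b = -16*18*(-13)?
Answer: 70972 + 6*√582 ≈ 71117.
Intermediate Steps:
b = 3744 (b = -288*(-13) = 3744)
T = -1512 (T = -63*(-202 + 226) = -63*24 = -¼*6048 = -1512)
√(6*b + T) - (166285 - 237257) = √(6*3744 - 1512) - (166285 - 237257) = √(22464 - 1512) - 1*(-70972) = √20952 + 70972 = 6*√582 + 70972 = 70972 + 6*√582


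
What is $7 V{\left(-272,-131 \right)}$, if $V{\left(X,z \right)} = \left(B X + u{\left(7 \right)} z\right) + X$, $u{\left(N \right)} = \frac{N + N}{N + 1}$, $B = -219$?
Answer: $\frac{1653869}{4} \approx 4.1347 \cdot 10^{5}$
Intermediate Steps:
$u{\left(N \right)} = \frac{2 N}{1 + N}$
$V{\left(X,z \right)} = - 218 X + \frac{7 z}{4}$ ($V{\left(X,z \right)} = \left(- 219 X + 2 \cdot 7 \frac{1}{1 + 7} z\right) + X = \left(- 219 X + 2 \cdot 7 \cdot \frac{1}{8} z\right) + X = \left(- 219 X + \frac{7 z}{4}\right) + X = - 218 X + \frac{7 z}{4}$)
$7 V{\left(-272,-131 \right)} = 7 \left(\left(-218\right) \left(-272\right) + \frac{7}{4} \left(-131\right)\right) = 7 \left(59296 - \frac{917}{4}\right) = 7 \cdot \frac{236267}{4} = \frac{1653869}{4}$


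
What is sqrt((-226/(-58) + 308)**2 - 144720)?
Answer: 3*I*sqrt(4433055)/29 ≈ 217.81*I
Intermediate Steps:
sqrt((-226/(-58) + 308)**2 - 144720) = sqrt((-226*(-1/58) + 308)**2 - 144720) = sqrt((113/29 + 308)**2 - 144720) = sqrt((9045/29)**2 - 144720) = sqrt(81812025/841 - 144720) = sqrt(-39897495/841) = 3*I*sqrt(4433055)/29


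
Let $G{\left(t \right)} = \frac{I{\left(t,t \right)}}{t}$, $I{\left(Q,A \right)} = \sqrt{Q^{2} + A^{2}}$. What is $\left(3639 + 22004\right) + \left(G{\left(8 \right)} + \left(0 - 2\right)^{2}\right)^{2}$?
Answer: $25661 + 8 \sqrt{2} \approx 25672.0$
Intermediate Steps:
$I{\left(Q,A \right)} = \sqrt{A^{2} + Q^{2}}$
$G{\left(t \right)} = \frac{\sqrt{2} \sqrt{t^{2}}}{t}$ ($G{\left(t \right)} = \frac{\sqrt{t^{2} + t^{2}}}{t} = \frac{\sqrt{2 t^{2}}}{t} = \frac{\sqrt{2} \sqrt{t^{2}}}{t}$)
$\left(3639 + 22004\right) + \left(G{\left(8 \right)} + \left(0 - 2\right)^{2}\right)^{2} = \left(3639 + 22004\right) + \left(\frac{\sqrt{2} \sqrt{8^{2}}}{8} + \left(0 - 2\right)^{2}\right)^{2} = 25643 + \left(\sqrt{2} \cdot \frac{1}{8} \sqrt{64} + \left(-2\right)^{2}\right)^{2} = 25643 + \left(\sqrt{2} \cdot \frac{1}{8} \cdot 8 + 4\right)^{2} = 25643 + \left(\sqrt{2} + 4\right)^{2} = 25643 + \left(4 + \sqrt{2}\right)^{2}$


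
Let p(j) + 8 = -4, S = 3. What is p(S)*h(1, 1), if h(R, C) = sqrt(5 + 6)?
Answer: -12*sqrt(11) ≈ -39.799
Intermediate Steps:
h(R, C) = sqrt(11)
p(j) = -12 (p(j) = -8 - 4 = -12)
p(S)*h(1, 1) = -12*sqrt(11)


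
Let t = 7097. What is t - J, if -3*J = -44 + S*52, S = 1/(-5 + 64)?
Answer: 417875/59 ≈ 7082.6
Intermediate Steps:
S = 1/59 ≈ 0.016949
J = 848/59 (J = -(-44 + (1/59)*52)/3 = -(-44 + 52/59)/3 = -⅓*(-2544/59) = 848/59 ≈ 14.373)
t - J = 7097 - 1*848/59 = 7097 - 848/59 = 417875/59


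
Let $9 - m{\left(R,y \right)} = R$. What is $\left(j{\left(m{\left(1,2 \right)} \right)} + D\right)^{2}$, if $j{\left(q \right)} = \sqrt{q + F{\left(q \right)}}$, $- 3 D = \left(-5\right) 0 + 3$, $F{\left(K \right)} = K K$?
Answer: $73 - 12 \sqrt{2} \approx 56.029$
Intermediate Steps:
$F{\left(K \right)} = K^{2}$
$m{\left(R,y \right)} = 9 - R$
$D = -1$ ($D = - \frac{\left(-5\right) 0 + 3}{3} = - \frac{0 + 3}{3} = \left(- \frac{1}{3}\right) 3 = -1$)
$j{\left(q \right)} = \sqrt{q + q^{2}}$
$\left(j{\left(m{\left(1,2 \right)} \right)} + D\right)^{2} = \left(\sqrt{\left(9 - 1\right) \left(1 + \left(9 - 1\right)\right)} - 1\right)^{2} = \left(\sqrt{8 \left(1 + 8\right)} - 1\right)^{2} = \left(\sqrt{8 \cdot 9} - 1\right)^{2} = \left(\sqrt{72} - 1\right)^{2} = \left(6 \sqrt{2} - 1\right)^{2} = \left(-1 + 6 \sqrt{2}\right)^{2}$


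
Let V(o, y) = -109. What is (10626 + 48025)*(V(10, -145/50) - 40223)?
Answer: -2365512132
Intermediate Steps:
(10626 + 48025)*(V(10, -145/50) - 40223) = (10626 + 48025)*(-109 - 40223) = 58651*(-40332) = -2365512132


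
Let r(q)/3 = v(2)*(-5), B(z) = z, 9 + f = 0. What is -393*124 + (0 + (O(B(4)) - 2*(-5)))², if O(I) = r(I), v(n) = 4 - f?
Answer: -14507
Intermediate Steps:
f = -9 (f = -9 + 0 = -9)
v(n) = 13 (v(n) = 4 - 1*(-9) = 4 + 9 = 13)
r(q) = -195 (r(q) = 3*(13*(-5)) = 3*(-65) = -195)
O(I) = -195
-393*124 + (0 + (O(B(4)) - 2*(-5)))² = -393*124 + (0 + (-195 - 2*(-5)))² = -48732 + (0 + (-195 + 10))² = -48732 + (0 - 185)² = -48732 + (-185)² = -48732 + 34225 = -14507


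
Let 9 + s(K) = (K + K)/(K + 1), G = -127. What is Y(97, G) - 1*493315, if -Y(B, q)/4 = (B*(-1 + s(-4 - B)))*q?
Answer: -22163437/25 ≈ -8.8654e+5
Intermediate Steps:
s(K) = -9 + 2*K/(1 + K) (s(K) = -9 + (K + K)/(K + 1) = -9 + (2*K)/(1 + K) = -9 + 2*K/(1 + K))
Y(B, q) = -4*B*q*(-1 + (19 + 7*B)/(-3 - B)) (Y(B, q) = -4*B*(-1 + (-9 - 7*(-4 - B))/(1 + (-4 - B)))*q = -4*B*(-1 + (-9 + (28 + 7*B))/(-3 - B))*q = -4*B*(-1 + (19 + 7*B)/(-3 - B))*q = -4*B*q*(-1 + (19 + 7*B)/(-3 - B)))
Y(97, G) - 1*493315 = 8*97*(-127)*(11 + 4*97)/(3 + 97) - 1*493315 = 8*97*(-127)*(11 + 388)/100 - 493315 = 8*97*(-127)*(1/100)*399 - 493315 = -9830562/25 - 493315 = -22163437/25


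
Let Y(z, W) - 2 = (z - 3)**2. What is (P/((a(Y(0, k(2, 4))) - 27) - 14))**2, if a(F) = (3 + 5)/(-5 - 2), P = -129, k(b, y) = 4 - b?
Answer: 815409/87025 ≈ 9.3698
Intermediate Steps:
Y(z, W) = 2 + (-3 + z)**2 (Y(z, W) = 2 + (z - 3)**2 = 2 + (-3 + z)**2)
a(F) = -8/7 (a(F) = 8/(-7) = 8*(-1/7) = -8/7)
(P/((a(Y(0, k(2, 4))) - 27) - 14))**2 = (-129/((-8/7 - 27) - 14))**2 = (-129/(-197/7 - 14))**2 = (-129/(-295/7))**2 = (-129*(-7/295))**2 = (903/295)**2 = 815409/87025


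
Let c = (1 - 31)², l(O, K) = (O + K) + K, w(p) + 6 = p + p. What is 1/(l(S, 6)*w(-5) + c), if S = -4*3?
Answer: 1/900 ≈ 0.0011111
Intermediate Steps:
w(p) = -6 + 2*p (w(p) = -6 + (p + p) = -6 + 2*p)
S = -12
l(O, K) = O + 2*K (l(O, K) = (K + O) + K = O + 2*K)
c = 900 (c = (-30)² = 900)
1/(l(S, 6)*w(-5) + c) = 1/((-12 + 2*6)*(-6 + 2*(-5)) + 900) = 1/((-12 + 12)*(-6 - 10) + 900) = 1/(0*(-16) + 900) = 1/(0 + 900) = 1/900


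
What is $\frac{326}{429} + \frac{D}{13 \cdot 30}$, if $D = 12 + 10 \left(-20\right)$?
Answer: $\frac{596}{2145} \approx 0.27786$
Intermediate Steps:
$D = -188$ ($D = 12 - 200 = -188$)
$\frac{326}{429} + \frac{D}{13 \cdot 30} = \frac{326}{429} - \frac{188}{13 \cdot 30} = 326 \cdot \frac{1}{429} - \frac{188}{390} = \frac{326}{429} - \frac{94}{195} = \frac{596}{2145}$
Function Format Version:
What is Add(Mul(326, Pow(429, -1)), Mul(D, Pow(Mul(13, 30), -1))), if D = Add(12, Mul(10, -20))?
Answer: Rational(596, 2145) ≈ 0.27786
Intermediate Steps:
D = -188 (D = Add(12, -200) = -188)
Add(Mul(326, Pow(429, -1)), Mul(D, Pow(Mul(13, 30), -1))) = Add(Mul(326, Pow(429, -1)), Mul(-188, Pow(Mul(13, 30), -1))) = Add(Mul(326, Rational(1, 429)), Mul(-188, Pow(390, -1))) = Add(Rational(326, 429), Mul(-188, Rational(1, 390))) = Add(Rational(326, 429), Rational(-94, 195)) = Rational(596, 2145)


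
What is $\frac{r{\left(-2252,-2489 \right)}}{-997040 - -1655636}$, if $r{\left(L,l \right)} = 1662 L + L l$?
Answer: $\frac{465601}{164649} \approx 2.8278$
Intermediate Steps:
$\frac{r{\left(-2252,-2489 \right)}}{-997040 - -1655636} = \frac{\left(-2252\right) \left(1662 - 2489\right)}{-997040 - -1655636} = \frac{\left(-2252\right) \left(-827\right)}{-997040 + 1655636} = \frac{1862404}{658596} = 1862404 \cdot \frac{1}{658596} = \frac{465601}{164649}$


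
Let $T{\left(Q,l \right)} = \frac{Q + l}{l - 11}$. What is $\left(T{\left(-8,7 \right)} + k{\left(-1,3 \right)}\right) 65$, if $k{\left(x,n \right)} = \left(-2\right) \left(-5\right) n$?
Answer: $\frac{7865}{4} \approx 1966.3$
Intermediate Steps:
$T{\left(Q,l \right)} = \frac{Q + l}{-11 + l}$
$k{\left(x,n \right)} = 10 n$
$\left(T{\left(-8,7 \right)} + k{\left(-1,3 \right)}\right) 65 = \left(\frac{-8 + 7}{-11 + 7} + 10 \cdot 3\right) 65 = \left(\frac{1}{-4} \left(-1\right) + 30\right) 65 = \left(\left(- \frac{1}{4}\right) \left(-1\right) + 30\right) 65 = \left(\frac{1}{4} + 30\right) 65 = \frac{121}{4} \cdot 65 = \frac{7865}{4}$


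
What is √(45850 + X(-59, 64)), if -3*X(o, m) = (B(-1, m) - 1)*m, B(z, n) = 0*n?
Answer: √412842/3 ≈ 214.18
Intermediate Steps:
B(z, n) = 0
X(o, m) = m/3 (X(o, m) = -(0 - 1)*m/3 = -(-1)*m/3 = m/3)
√(45850 + X(-59, 64)) = √(45850 + (⅓)*64) = √(45850 + 64/3) = √(137614/3) = √412842/3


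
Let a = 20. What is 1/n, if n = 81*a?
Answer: 1/1620 ≈ 0.00061728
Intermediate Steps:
n = 1620 (n = 81*20 = 1620)
1/n = 1/1620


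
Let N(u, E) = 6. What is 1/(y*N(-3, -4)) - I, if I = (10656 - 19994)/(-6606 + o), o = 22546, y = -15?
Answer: 20612/35865 ≈ 0.57471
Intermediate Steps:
I = -4669/7970 (I = (10656 - 19994)/(-6606 + 22546) = -9338/15940 = -9338*1/15940 = -4669/7970 ≈ -0.58582)
1/(y*N(-3, -4)) - I = 1/(-15*6) - 1*(-4669/7970) = 1/(-90) + 4669/7970 = -1/90 + 4669/7970 = 20612/35865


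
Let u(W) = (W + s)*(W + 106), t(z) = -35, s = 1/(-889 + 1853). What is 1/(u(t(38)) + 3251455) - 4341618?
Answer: -13597978622909354/3132007151 ≈ -4.3416e+6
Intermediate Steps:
s = 1/964 ≈ 0.0010373
u(W) = (106 + W)*(1/964 + W) (u(W) = (W + 1/964)*(W + 106) = (1/964 + W)*(106 + W) = (106 + W)*(1/964 + W))
1/(u(t(38)) + 3251455) - 4341618 = 1/((53/482 + (-35)² + (102185/964)*(-35)) + 3251455) - 4341618 = 1/((53/482 + 1225 - 3576475/964) + 3251455) - 4341618 = 1/(-2395469/964 + 3251455) - 4341618 = 1/(3132007151/964) - 4341618 = 964/3132007151 - 4341618 = -13597978622909354/3132007151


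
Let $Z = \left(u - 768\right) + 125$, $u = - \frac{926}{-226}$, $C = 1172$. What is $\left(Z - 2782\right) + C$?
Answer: $- \frac{254126}{113} \approx -2248.9$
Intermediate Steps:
$u = \frac{463}{113}$ ($u = \left(-926\right) \left(- \frac{1}{226}\right) = \frac{463}{113} \approx 4.0973$)
$Z = - \frac{72196}{113}$ ($Z = \left(\frac{463}{113} - 768\right) + 125 = - \frac{86321}{113} + 125 = - \frac{72196}{113} \approx -638.9$)
$\left(Z - 2782\right) + C = \left(- \frac{72196}{113} - 2782\right) + 1172 = - \frac{386562}{113} + 1172 = - \frac{254126}{113}$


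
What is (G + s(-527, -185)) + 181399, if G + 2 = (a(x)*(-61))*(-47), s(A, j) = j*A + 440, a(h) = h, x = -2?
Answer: 273598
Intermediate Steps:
s(A, j) = 440 + A*j (s(A, j) = A*j + 440 = 440 + A*j)
G = -5736 (G = -2 - 2*(-61)*(-47) = -2 + 122*(-47) = -2 - 5734 = -5736)
(G + s(-527, -185)) + 181399 = (-5736 + (440 - 527*(-185))) + 181399 = (-5736 + (440 + 97495)) + 181399 = (-5736 + 97935) + 181399 = 92199 + 181399 = 273598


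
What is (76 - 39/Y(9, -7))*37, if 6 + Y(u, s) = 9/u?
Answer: 15503/5 ≈ 3100.6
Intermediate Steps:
Y(u, s) = -6 + 9/u
(76 - 39/Y(9, -7))*37 = (76 - 39/(-6 + 9/9))*37 = (76 - 39/(-6 + 9*(⅑)))*37 = (76 - 39/(-6 + 1))*37 = (76 - 39/(-5))*37 = (76 - 39*(-1)/5)*37 = (76 - 1*(-39/5))*37 = (76 + 39/5)*37 = (419/5)*37 = 15503/5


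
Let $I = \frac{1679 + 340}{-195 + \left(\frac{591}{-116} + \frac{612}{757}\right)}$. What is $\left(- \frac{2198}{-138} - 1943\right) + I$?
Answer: $- \frac{86634738556}{44721545} \approx -1937.2$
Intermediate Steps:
$I = - \frac{59097476}{5833245}$ ($I = \frac{2019}{-195 + \left(591 \left(- \frac{1}{116}\right) + 612 \cdot \frac{1}{757}\right)} = \frac{2019}{-195 + \left(- \frac{591}{116} + \frac{612}{757}\right)} = \frac{2019}{-195 - \frac{376395}{87812}} = \frac{2019}{- \frac{17499735}{87812}} = 2019 \left(- \frac{87812}{17499735}\right) = - \frac{59097476}{5833245} \approx -10.131$)
$\left(- \frac{2198}{-138} - 1943\right) + I = \left(- \frac{2198}{-138} - 1943\right) - \frac{59097476}{5833245} = \left(\left(-2198\right) \left(- \frac{1}{138}\right) - 1943\right) - \frac{59097476}{5833245} = \left(\frac{1099}{69} - 1943\right) - \frac{59097476}{5833245} = - \frac{132968}{69} - \frac{59097476}{5833245} = - \frac{86634738556}{44721545}$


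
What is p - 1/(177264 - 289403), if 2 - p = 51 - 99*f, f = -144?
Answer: -1604148394/112139 ≈ -14305.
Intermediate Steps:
p = -14305 (p = 2 - (51 - 99*(-144)) = 2 - (51 + 14256) = 2 - 1*14307 = 2 - 14307 = -14305)
p - 1/(177264 - 289403) = -14305 - 1/(177264 - 289403) = -14305 - 1/(-112139) = -14305 - 1*(-1/112139) = -14305 + 1/112139 = -1604148394/112139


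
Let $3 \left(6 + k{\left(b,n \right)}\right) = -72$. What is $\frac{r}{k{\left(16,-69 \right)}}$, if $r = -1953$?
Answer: $\frac{651}{10} \approx 65.1$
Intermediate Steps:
$k{\left(b,n \right)} = -30$ ($k{\left(b,n \right)} = -6 + \frac{1}{3} \left(-72\right) = -6 - 24 = -30$)
$\frac{r}{k{\left(16,-69 \right)}} = - \frac{1953}{-30} = \left(-1953\right) \left(- \frac{1}{30}\right) = \frac{651}{10}$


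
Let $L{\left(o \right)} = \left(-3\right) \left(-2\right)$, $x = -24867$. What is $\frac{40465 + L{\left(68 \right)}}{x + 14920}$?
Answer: $- \frac{40471}{9947} \approx -4.0687$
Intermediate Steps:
$L{\left(o \right)} = 6$
$\frac{40465 + L{\left(68 \right)}}{x + 14920} = \frac{40465 + 6}{-24867 + 14920} = \frac{40471}{-9947} = 40471 \left(- \frac{1}{9947}\right) = - \frac{40471}{9947}$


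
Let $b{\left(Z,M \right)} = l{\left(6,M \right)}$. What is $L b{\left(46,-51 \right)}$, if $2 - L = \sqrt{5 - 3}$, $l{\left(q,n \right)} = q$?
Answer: $12 - 6 \sqrt{2} \approx 3.5147$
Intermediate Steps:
$b{\left(Z,M \right)} = 6$
$L = 2 - \sqrt{2}$ ($L = 2 - \sqrt{5 - 3} = 2 - \sqrt{2} \approx 0.58579$)
$L b{\left(46,-51 \right)} = \left(2 - \sqrt{2}\right) 6 = 12 - 6 \sqrt{2}$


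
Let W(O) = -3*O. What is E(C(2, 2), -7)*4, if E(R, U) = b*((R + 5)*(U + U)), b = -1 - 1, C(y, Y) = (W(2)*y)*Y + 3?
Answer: -1792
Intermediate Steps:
C(y, Y) = 3 - 6*Y*y (C(y, Y) = ((-3*2)*y)*Y + 3 = (-6*y)*Y + 3 = -6*Y*y + 3 = 3 - 6*Y*y)
b = -2
E(R, U) = -4*U*(5 + R) (E(R, U) = -2*(R + 5)*(U + U) = -2*(5 + R)*2*U = -4*U*(5 + R))
E(C(2, 2), -7)*4 = -4*(-7)*(5 + (3 - 6*2*2))*4 = -4*(-7)*(5 + (3 - 24))*4 = -4*(-7)*(5 - 21)*4 = -4*(-7)*(-16)*4 = -448*4 = -1792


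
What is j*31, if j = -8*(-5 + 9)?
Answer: -992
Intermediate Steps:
j = -32 (j = -8*4 = -32)
j*31 = -32*31 = -992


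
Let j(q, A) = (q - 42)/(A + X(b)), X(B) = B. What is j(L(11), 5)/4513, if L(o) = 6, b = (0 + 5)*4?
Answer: -36/112825 ≈ -0.00031908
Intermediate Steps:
b = 20 (b = 5*4 = 20)
j(q, A) = (-42 + q)/(20 + A) (j(q, A) = (q - 42)/(A + 20) = (-42 + q)/(20 + A))
j(L(11), 5)/4513 = ((-42 + 6)/(20 + 5))/4513 = (-36/25)*(1/4513) = ((1/25)*(-36))*(1/4513) = -36/25*1/4513 = -36/112825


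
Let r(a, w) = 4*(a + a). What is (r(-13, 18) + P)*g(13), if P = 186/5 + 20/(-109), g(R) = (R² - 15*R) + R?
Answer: 474578/545 ≈ 870.79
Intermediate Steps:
g(R) = R² - 14*R
P = 20174/545 (P = 186*(⅕) + 20*(-1/109) = 186/5 - 20/109 = 20174/545 ≈ 37.016)
r(a, w) = 8*a (r(a, w) = 4*(2*a) = 8*a)
(r(-13, 18) + P)*g(13) = (8*(-13) + 20174/545)*(13*(-14 + 13)) = (-104 + 20174/545)*(13*(-1)) = -36506/545*(-13) = 474578/545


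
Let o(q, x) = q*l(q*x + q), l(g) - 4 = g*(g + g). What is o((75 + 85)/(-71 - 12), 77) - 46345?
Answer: -76344005475/571787 ≈ -1.3352e+5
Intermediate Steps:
l(g) = 4 + 2*g² (l(g) = 4 + g*(g + g) = 4 + g*(2*g) = 4 + 2*g²)
o(q, x) = q*(4 + 2*(q + q*x)²) (o(q, x) = q*(4 + 2*(q*x + q)²) = q*(4 + 2*(q + q*x)²))
o((75 + 85)/(-71 - 12), 77) - 46345 = 2*((75 + 85)/(-71 - 12))*(2 + ((75 + 85)/(-71 - 12))²*(1 + 77)²) - 46345 = 2*(160/(-83))*(2 + (160/(-83))²*78²) - 46345 = 2*(160*(-1/83))*(2 + (160*(-1/83))²*6084) - 46345 = 2*(-160/83)*(2 + (-160/83)²*6084) - 46345 = 2*(-160/83)*(2 + (25600/6889)*6084) - 46345 = 2*(-160/83)*(2 + 155750400/6889) - 46345 = 2*(-160/83)*(155764178/6889) - 46345 = -49844536960/571787 - 46345 = -76344005475/571787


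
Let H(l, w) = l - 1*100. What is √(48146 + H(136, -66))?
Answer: √48182 ≈ 219.50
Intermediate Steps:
H(l, w) = -100 + l (H(l, w) = l - 100 = -100 + l)
√(48146 + H(136, -66)) = √(48146 + (-100 + 136)) = √(48146 + 36) = √48182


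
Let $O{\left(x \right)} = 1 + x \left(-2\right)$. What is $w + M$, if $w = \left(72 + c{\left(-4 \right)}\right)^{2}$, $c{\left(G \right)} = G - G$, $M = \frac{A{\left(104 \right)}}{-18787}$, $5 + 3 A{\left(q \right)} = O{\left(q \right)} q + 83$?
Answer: $\frac{97398958}{18787} \approx 5184.4$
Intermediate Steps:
$O{\left(x \right)} = 1 - 2 x$
$A{\left(q \right)} = 26 + \frac{q \left(1 - 2 q\right)}{3}$ ($A{\left(q \right)} = - \frac{5}{3} + \frac{\left(1 - 2 q\right) q + 83}{3} = - \frac{5}{3} + \frac{q \left(1 - 2 q\right) + 83}{3} = - \frac{5}{3} + \frac{83 + q \left(1 - 2 q\right)}{3} = - \frac{5}{3} + \left(\frac{83}{3} + \frac{q \left(1 - 2 q\right)}{3}\right) = 26 + \frac{q \left(1 - 2 q\right)}{3}$)
$M = \frac{7150}{18787}$ ($M = \frac{26 - \frac{104 \left(-1 + 2 \cdot 104\right)}{3}}{-18787} = \left(26 - \frac{104 \left(-1 + 208\right)}{3}\right) \left(- \frac{1}{18787}\right) = \left(26 - \frac{104}{3} \cdot 207\right) \left(- \frac{1}{18787}\right) = \left(26 - 7176\right) \left(- \frac{1}{18787}\right) = \left(-7150\right) \left(- \frac{1}{18787}\right) = \frac{7150}{18787} \approx 0.38058$)
$c{\left(G \right)} = 0$
$w = 5184$ ($w = \left(72 + 0\right)^{2} = 72^{2} = 5184$)
$w + M = 5184 + \frac{7150}{18787} = \frac{97398958}{18787}$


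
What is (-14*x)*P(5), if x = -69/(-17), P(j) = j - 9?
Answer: 3864/17 ≈ 227.29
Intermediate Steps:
P(j) = -9 + j
x = 69/17 (x = -69*(-1/17) = 69/17 ≈ 4.0588)
(-14*x)*P(5) = (-14*69/17)*(-9 + 5) = -966/17*(-4) = 3864/17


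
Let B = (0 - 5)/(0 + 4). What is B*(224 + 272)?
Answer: -620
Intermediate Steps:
B = -5/4 ≈ -1.2500
B*(224 + 272) = -5*(224 + 272)/4 = -5/4*496 = -620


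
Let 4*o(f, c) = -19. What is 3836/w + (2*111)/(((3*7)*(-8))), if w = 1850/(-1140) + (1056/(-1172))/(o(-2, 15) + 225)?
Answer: -3162483990689/1340499692 ≈ -2359.2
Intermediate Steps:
o(f, c) = -19/4 (o(f, c) = (¼)*(-19) = -19/4)
w = -47874989/29427162 (w = 1850/(-1140) + (1056/(-1172))/(-19/4 + 225) = 1850*(-1/1140) + (1056*(-1/1172))/(881/4) = -185/114 - 264/293*4/881 = -185/114 - 1056/258133 = -47874989/29427162 ≈ -1.6269)
3836/w + (2*111)/(((3*7)*(-8))) = 3836/(-47874989/29427162) + (2*111)/(((3*7)*(-8))) = 3836*(-29427162/47874989) + 222/((21*(-8))) = -112882593432/47874989 + 222/(-168) = -112882593432/47874989 + 222*(-1/168) = -112882593432/47874989 - 37/28 = -3162483990689/1340499692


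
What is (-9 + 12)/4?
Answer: ¾ ≈ 0.75000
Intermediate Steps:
(-9 + 12)/4 = (¼)*3 = ¾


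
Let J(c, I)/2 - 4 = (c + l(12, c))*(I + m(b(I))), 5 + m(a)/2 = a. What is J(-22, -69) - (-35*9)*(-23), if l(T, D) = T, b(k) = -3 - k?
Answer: -8297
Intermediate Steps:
m(a) = -10 + 2*a
J(c, I) = 8 + 2*(-16 - I)*(12 + c) (J(c, I) = 8 + 2*((c + 12)*(I + (-10 + 2*(-3 - I)))) = 8 + 2*((12 + c)*(I + (-10 + (-6 - 2*I)))) = 8 + 2*((12 + c)*(I + (-16 - 2*I))) = 8 + 2*((12 + c)*(-16 - I)) = 8 + 2*((-16 - I)*(12 + c)) = 8 + 2*(-16 - I)*(12 + c))
J(-22, -69) - (-35*9)*(-23) = (-376 - 32*(-22) - 24*(-69) - 2*(-69)*(-22)) - (-35*9)*(-23) = (-376 + 704 + 1656 - 3036) - (-315)*(-23) = -1052 - 1*7245 = -1052 - 7245 = -8297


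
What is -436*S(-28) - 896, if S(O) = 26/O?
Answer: -3438/7 ≈ -491.14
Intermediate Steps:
-436*S(-28) - 896 = -11336/(-28) - 896 = -11336*(-1)/28 - 896 = -436*(-13/14) - 896 = 2834/7 - 896 = -3438/7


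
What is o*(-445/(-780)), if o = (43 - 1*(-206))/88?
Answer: 7387/4576 ≈ 1.6143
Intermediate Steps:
o = 249/88 (o = (43 + 206)*(1/88) = 249*(1/88) = 249/88 ≈ 2.8295)
o*(-445/(-780)) = 249*(-445/(-780))/88 = 249*(-445*(-1/780))/88 = (249/88)*(89/156) = 7387/4576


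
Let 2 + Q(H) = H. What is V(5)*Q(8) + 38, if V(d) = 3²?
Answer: 92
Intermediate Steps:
Q(H) = -2 + H
V(d) = 9
V(5)*Q(8) + 38 = 9*(-2 + 8) + 38 = 9*6 + 38 = 54 + 38 = 92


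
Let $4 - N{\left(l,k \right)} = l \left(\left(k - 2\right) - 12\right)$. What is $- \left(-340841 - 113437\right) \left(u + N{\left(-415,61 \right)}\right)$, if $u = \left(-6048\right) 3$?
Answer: $620089470$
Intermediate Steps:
$u = -18144$
$N{\left(l,k \right)} = 4 - l \left(-14 + k\right)$ ($N{\left(l,k \right)} = 4 - l \left(\left(k - 2\right) - 12\right) = 4 - l \left(\left(-2 + k\right) - 12\right) = 4 - l \left(-14 + k\right)$)
$- \left(-340841 - 113437\right) \left(u + N{\left(-415,61 \right)}\right) = - \left(-340841 - 113437\right) \left(-18144 + \left(4 + 14 \left(-415\right) - 61 \left(-415\right)\right)\right) = - \left(-454278\right) \left(-18144 + \left(4 - 5810 + 25315\right)\right) = - \left(-454278\right) \left(-18144 + 19509\right) = - \left(-454278\right) 1365 = \left(-1\right) \left(-620089470\right) = 620089470$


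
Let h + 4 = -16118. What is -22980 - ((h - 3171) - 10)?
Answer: -3677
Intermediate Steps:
h = -16122 (h = -4 - 16118 = -16122)
-22980 - ((h - 3171) - 10) = -22980 - ((-16122 - 3171) - 10) = -22980 - (-19293 - 10) = -22980 - 1*(-19303) = -22980 + 19303 = -3677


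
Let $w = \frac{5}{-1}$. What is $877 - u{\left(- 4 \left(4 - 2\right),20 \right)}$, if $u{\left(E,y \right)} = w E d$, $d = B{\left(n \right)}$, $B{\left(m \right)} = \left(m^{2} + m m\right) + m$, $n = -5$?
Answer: $-923$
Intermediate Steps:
$w = -5$ ($w = 5 \left(-1\right) = -5$)
$B{\left(m \right)} = m + 2 m^{2}$ ($B{\left(m \right)} = \left(m^{2} + m^{2}\right) + m = 2 m^{2} + m = m + 2 m^{2}$)
$d = 45$ ($d = - 5 \left(1 + 2 \left(-5\right)\right) = - 5 \left(1 - 10\right) = \left(-5\right) \left(-9\right) = 45$)
$u{\left(E,y \right)} = - 225 E$ ($u{\left(E,y \right)} = - 5 E 45 = - 225 E$)
$877 - u{\left(- 4 \left(4 - 2\right),20 \right)} = 877 - - 225 \left(- 4 \left(4 - 2\right)\right) = 877 - - 225 \left(\left(-4\right) 2\right) = 877 - \left(-225\right) \left(-8\right) = 877 - 1800 = -923$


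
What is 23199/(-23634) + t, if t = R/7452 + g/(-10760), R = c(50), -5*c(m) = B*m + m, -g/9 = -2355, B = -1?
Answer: -25018129/8476728 ≈ -2.9514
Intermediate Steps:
g = 21195 (g = -9*(-2355) = 21195)
c(m) = 0 (c(m) = -(-m + m)/5 = -⅕*0 = 0)
R = 0
t = -4239/2152 (t = 0/7452 + 21195/(-10760) = 0*(1/7452) + 21195*(-1/10760) = 0 - 4239/2152 = -4239/2152 ≈ -1.9698)
23199/(-23634) + t = 23199/(-23634) - 4239/2152 = 23199*(-1/23634) - 4239/2152 = -7733/7878 - 4239/2152 = -25018129/8476728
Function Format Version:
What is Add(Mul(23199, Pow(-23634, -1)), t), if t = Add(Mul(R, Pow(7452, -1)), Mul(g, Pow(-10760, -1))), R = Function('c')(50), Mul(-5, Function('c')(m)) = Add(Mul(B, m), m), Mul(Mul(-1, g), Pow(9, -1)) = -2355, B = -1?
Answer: Rational(-25018129, 8476728) ≈ -2.9514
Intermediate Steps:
g = 21195 (g = Mul(-9, -2355) = 21195)
Function('c')(m) = 0 (Function('c')(m) = Mul(Rational(-1, 5), Add(Mul(-1, m), m)) = Mul(Rational(-1, 5), 0) = 0)
R = 0
t = Rational(-4239, 2152) (t = Add(Mul(0, Pow(7452, -1)), Mul(21195, Pow(-10760, -1))) = Add(Mul(0, Rational(1, 7452)), Mul(21195, Rational(-1, 10760))) = Add(0, Rational(-4239, 2152)) = Rational(-4239, 2152) ≈ -1.9698)
Add(Mul(23199, Pow(-23634, -1)), t) = Add(Mul(23199, Pow(-23634, -1)), Rational(-4239, 2152)) = Add(Mul(23199, Rational(-1, 23634)), Rational(-4239, 2152)) = Add(Rational(-7733, 7878), Rational(-4239, 2152)) = Rational(-25018129, 8476728)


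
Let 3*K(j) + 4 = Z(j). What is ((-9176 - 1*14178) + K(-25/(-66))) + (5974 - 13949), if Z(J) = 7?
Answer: -31328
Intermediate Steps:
K(j) = 1 (K(j) = -4/3 + (1/3)*7 = -4/3 + 7/3 = 1)
((-9176 - 1*14178) + K(-25/(-66))) + (5974 - 13949) = ((-9176 - 1*14178) + 1) + (5974 - 13949) = ((-9176 - 14178) + 1) - 7975 = (-23354 + 1) - 7975 = -23353 - 7975 = -31328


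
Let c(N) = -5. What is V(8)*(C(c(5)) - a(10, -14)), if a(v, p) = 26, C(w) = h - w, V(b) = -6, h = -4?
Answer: 150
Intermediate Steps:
C(w) = -4 - w
V(8)*(C(c(5)) - a(10, -14)) = -6*((-4 - 1*(-5)) - 1*26) = -6*((-4 + 5) - 26) = -6*(1 - 26) = -6*(-25) = 150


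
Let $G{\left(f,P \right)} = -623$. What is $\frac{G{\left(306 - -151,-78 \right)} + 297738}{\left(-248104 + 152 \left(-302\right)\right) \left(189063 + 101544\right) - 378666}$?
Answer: $- \frac{297115}{85441161522} \approx -3.4774 \cdot 10^{-6}$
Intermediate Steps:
$\frac{G{\left(306 - -151,-78 \right)} + 297738}{\left(-248104 + 152 \left(-302\right)\right) \left(189063 + 101544\right) - 378666} = \frac{-623 + 297738}{\left(-248104 + 152 \left(-302\right)\right) \left(189063 + 101544\right) - 378666} = \frac{297115}{\left(-248104 - 45904\right) 290607 - 378666} = \frac{297115}{\left(-294008\right) 290607 - 378666} = \frac{297115}{-85440782856 - 378666} = \frac{297115}{-85441161522} = 297115 \left(- \frac{1}{85441161522}\right) = - \frac{297115}{85441161522}$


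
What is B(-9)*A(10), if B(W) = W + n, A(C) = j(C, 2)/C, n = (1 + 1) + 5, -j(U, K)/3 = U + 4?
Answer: 42/5 ≈ 8.4000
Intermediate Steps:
j(U, K) = -12 - 3*U (j(U, K) = -3*(U + 4) = -3*(4 + U) = -12 - 3*U)
n = 7 (n = 2 + 5 = 7)
A(C) = (-12 - 3*C)/C
B(W) = 7 + W (B(W) = W + 7 = 7 + W)
B(-9)*A(10) = (7 - 9)*(-3 - 12/10) = -2*(-3 - 12*1/10) = -2*(-3 - 6/5) = -2*(-21/5) = 42/5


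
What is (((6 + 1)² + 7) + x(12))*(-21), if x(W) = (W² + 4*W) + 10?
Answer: -5418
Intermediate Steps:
x(W) = 10 + W² + 4*W
(((6 + 1)² + 7) + x(12))*(-21) = (((6 + 1)² + 7) + (10 + 12² + 4*12))*(-21) = ((7² + 7) + (10 + 144 + 48))*(-21) = ((49 + 7) + 202)*(-21) = (56 + 202)*(-21) = 258*(-21) = -5418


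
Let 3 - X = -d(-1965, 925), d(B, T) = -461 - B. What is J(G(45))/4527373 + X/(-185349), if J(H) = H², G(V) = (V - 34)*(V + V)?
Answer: 174837803789/839144058177 ≈ 0.20835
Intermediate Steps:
G(V) = 2*V*(-34 + V) (G(V) = (-34 + V)*(2*V) = 2*V*(-34 + V))
X = 1507 (X = 3 - (-1)*(-461 - 1*(-1965)) = 3 - (-1)*(-461 + 1965) = 3 - (-1)*1504 = 3 - 1*(-1504) = 3 + 1504 = 1507)
J(G(45))/4527373 + X/(-185349) = (2*45*(-34 + 45))²/4527373 + 1507/(-185349) = (2*45*11)²*(1/4527373) + 1507*(-1/185349) = 990²*(1/4527373) - 1507/185349 = 980100*(1/4527373) - 1507/185349 = 980100/4527373 - 1507/185349 = 174837803789/839144058177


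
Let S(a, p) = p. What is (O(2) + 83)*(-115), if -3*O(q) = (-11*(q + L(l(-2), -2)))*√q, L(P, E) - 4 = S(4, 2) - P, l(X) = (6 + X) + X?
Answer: -9545 - 2530*√2 ≈ -13123.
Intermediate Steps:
l(X) = 6 + 2*X
L(P, E) = 6 - P (L(P, E) = 4 + (2 - P) = 6 - P)
O(q) = -√q*(-44 - 11*q)/3 (O(q) = -(-11*(q + (6 - (6 + 2*(-2)))))*√q/3 = -(-11*(q + (6 - (6 - 4))))*√q/3 = -(-11*(q + (6 - 1*2)))*√q/3 = -(-11*(q + (6 - 2)))*√q/3 = -(-11*(q + 4))*√q/3 = -(-11*(4 + q))*√q/3 = -(-44 - 11*q)*√q/3 = -√q*(-44 - 11*q)/3)
(O(2) + 83)*(-115) = (11*√2*(4 + 2)/3 + 83)*(-115) = ((11/3)*√2*6 + 83)*(-115) = (22*√2 + 83)*(-115) = (83 + 22*√2)*(-115) = -9545 - 2530*√2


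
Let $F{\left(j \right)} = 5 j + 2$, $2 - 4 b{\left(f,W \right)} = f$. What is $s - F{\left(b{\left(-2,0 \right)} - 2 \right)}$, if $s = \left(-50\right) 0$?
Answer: $3$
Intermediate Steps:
$b{\left(f,W \right)} = \frac{1}{2} - \frac{f}{4}$
$F{\left(j \right)} = 2 + 5 j$
$s = 0$
$s - F{\left(b{\left(-2,0 \right)} - 2 \right)} = 0 - \left(2 + 5 \left(\left(\frac{1}{2} - - \frac{1}{2}\right) - 2\right)\right) = 0 - \left(2 + 5 \left(\left(\frac{1}{2} + \frac{1}{2}\right) - 2\right)\right) = 0 - \left(2 + 5 \left(1 - 2\right)\right) = 0 - \left(2 + 5 \left(-1\right)\right) = 0 - \left(2 - 5\right) = 0 - -3 = 0 + 3 = 3$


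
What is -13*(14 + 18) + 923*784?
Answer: 723216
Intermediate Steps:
-13*(14 + 18) + 923*784 = -13*32 + 723632 = -416 + 723632 = 723216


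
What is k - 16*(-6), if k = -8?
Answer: 88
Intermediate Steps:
k - 16*(-6) = -8 - 16*(-6) = -8 + 96 = 88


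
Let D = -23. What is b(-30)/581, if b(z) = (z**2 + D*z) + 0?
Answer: 1590/581 ≈ 2.7367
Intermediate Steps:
b(z) = z**2 - 23*z (b(z) = (z**2 - 23*z) + 0 = z**2 - 23*z)
b(-30)/581 = -30*(-23 - 30)/581 = -30*(-53)*(1/581) = 1590*(1/581) = 1590/581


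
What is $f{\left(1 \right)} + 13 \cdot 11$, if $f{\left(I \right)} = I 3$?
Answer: $146$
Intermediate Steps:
$f{\left(I \right)} = 3 I$
$f{\left(1 \right)} + 13 \cdot 11 = 3 \cdot 1 + 13 \cdot 11 = 3 + 143 = 146$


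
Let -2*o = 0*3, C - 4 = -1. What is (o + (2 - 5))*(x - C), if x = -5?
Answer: 24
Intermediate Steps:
C = 3 (C = 4 - 1 = 3)
o = 0 (o = -0*3 = -1/2*0 = 0)
(o + (2 - 5))*(x - C) = (0 + (2 - 5))*(-5 - 1*3) = (0 - 3)*(-5 - 3) = -3*(-8) = 24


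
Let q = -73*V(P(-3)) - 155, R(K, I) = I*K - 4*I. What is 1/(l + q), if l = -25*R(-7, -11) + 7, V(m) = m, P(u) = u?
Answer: -1/2954 ≈ -0.00033852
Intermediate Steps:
R(K, I) = -4*I + I*K
l = -3018 (l = -(-275)*(-4 - 7) + 7 = -(-275)*(-11) + 7 = -25*121 + 7 = -3025 + 7 = -3018)
q = 64 (q = -73*(-3) - 155 = 219 - 155 = 64)
1/(l + q) = 1/(-3018 + 64) = 1/(-2954) = -1/2954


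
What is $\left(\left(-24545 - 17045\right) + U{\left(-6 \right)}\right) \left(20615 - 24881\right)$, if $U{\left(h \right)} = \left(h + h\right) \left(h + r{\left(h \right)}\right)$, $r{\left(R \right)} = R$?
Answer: $176808636$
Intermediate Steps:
$U{\left(h \right)} = 4 h^{2}$ ($U{\left(h \right)} = \left(h + h\right) \left(h + h\right) = 2 h 2 h = 4 h^{2}$)
$\left(\left(-24545 - 17045\right) + U{\left(-6 \right)}\right) \left(20615 - 24881\right) = \left(\left(-24545 - 17045\right) + 4 \left(-6\right)^{2}\right) \left(20615 - 24881\right) = \left(\left(-24545 - 17045\right) + 4 \cdot 36\right) \left(-4266\right) = \left(-41590 + 144\right) \left(-4266\right) = \left(-41446\right) \left(-4266\right) = 176808636$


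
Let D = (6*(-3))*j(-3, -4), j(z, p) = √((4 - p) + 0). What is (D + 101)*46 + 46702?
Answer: 51348 - 1656*√2 ≈ 49006.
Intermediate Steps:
j(z, p) = √(4 - p)
D = -36*√2 (D = (6*(-3))*√(4 - 1*(-4)) = -18*√(4 + 4) = -36*√2 ≈ -50.912)
(D + 101)*46 + 46702 = (-36*√2 + 101)*46 + 46702 = (101 - 36*√2)*46 + 46702 = (4646 - 1656*√2) + 46702 = 51348 - 1656*√2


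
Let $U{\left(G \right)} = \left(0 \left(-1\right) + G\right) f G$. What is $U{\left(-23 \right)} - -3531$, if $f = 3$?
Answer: $5118$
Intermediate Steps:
$U{\left(G \right)} = 3 G^{2}$ ($U{\left(G \right)} = \left(0 \left(-1\right) + G\right) 3 G = \left(0 + G\right) 3 G = G 3 G = 3 G G = 3 G^{2}$)
$U{\left(-23 \right)} - -3531 = 3 \left(-23\right)^{2} - -3531 = 3 \cdot 529 + 3531 = 1587 + 3531 = 5118$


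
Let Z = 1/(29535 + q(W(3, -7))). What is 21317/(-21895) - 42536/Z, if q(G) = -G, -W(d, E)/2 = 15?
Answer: -27534644933117/21895 ≈ -1.2576e+9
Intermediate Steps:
W(d, E) = -30 (W(d, E) = -2*15 = -30)
Z = 1/29565 (Z = 1/(29535 - 1*(-30)) = 1/(29535 + 30) = 1/29565 ≈ 3.3824e-5)
21317/(-21895) - 42536/Z = 21317/(-21895) - 42536/1/29565 = 21317*(-1/21895) - 42536*29565 = -21317/21895 - 1257576840 = -27534644933117/21895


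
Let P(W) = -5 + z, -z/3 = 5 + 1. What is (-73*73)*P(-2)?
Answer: 122567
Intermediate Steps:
z = -18 (z = -3*(5 + 1) = -3*6 = -18)
P(W) = -23 (P(W) = -5 - 18 = -23)
(-73*73)*P(-2) = -73*73*(-23) = -5329*(-23) = 122567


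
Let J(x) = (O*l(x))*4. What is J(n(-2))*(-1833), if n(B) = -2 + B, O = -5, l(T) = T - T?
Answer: 0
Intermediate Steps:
l(T) = 0
J(x) = 0 (J(x) = -5*0*4 = 0*4 = 0)
J(n(-2))*(-1833) = 0*(-1833) = 0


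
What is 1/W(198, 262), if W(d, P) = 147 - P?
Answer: -1/115 ≈ -0.0086956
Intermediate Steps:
1/W(198, 262) = 1/(147 - 1*262) = 1/(147 - 262) = 1/(-115) = -1/115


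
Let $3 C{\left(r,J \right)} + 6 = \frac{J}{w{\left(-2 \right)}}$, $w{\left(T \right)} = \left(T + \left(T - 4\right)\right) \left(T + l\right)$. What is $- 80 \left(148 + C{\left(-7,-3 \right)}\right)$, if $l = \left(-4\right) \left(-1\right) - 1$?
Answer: $-11690$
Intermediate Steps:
$l = 3$ ($l = 4 - 1 = 3$)
$w{\left(T \right)} = \left(-4 + 2 T\right) \left(3 + T\right)$ ($w{\left(T \right)} = \left(T + \left(T - 4\right)\right) \left(T + 3\right) = \left(T + \left(-4 + T\right)\right) \left(3 + T\right) = \left(-4 + 2 T\right) \left(3 + T\right)$)
$C{\left(r,J \right)} = -2 - \frac{J}{24}$ ($C{\left(r,J \right)} = -2 + \frac{J \frac{1}{-12 + 2 \left(-2\right) + 2 \left(-2\right)^{2}}}{3} = -2 + \frac{J \frac{1}{-12 - 4 + 2 \cdot 4}}{3} = -2 + \frac{J \frac{1}{-12 - 4 + 8}}{3} = -2 + \frac{J \frac{1}{-8}}{3} = -2 + \frac{J \left(- \frac{1}{8}\right)}{3} = -2 + \frac{\left(- \frac{1}{8}\right) J}{3} = -2 - \frac{J}{24}$)
$- 80 \left(148 + C{\left(-7,-3 \right)}\right) = - 80 \left(148 - \frac{15}{8}\right) = \left(-80\right) \frac{1169}{8} = -11690$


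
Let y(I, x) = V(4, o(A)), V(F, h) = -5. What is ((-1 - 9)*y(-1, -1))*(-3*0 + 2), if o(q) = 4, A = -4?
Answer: 100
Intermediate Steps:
y(I, x) = -5
((-1 - 9)*y(-1, -1))*(-3*0 + 2) = ((-1 - 9)*(-5))*(-3*0 + 2) = (-10*(-5))*(0 + 2) = 50*2 = 100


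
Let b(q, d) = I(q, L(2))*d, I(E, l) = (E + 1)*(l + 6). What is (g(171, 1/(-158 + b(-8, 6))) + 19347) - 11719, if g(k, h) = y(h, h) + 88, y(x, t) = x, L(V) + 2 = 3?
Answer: 3487631/452 ≈ 7716.0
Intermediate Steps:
L(V) = 1 (L(V) = -2 + 3 = 1)
I(E, l) = (1 + E)*(6 + l)
b(q, d) = d*(7 + 7*q) (b(q, d) = (6 + 1 + 6*q + q*1)*d = (6 + 1 + 6*q + q)*d = (7 + 7*q)*d = d*(7 + 7*q))
g(k, h) = 88 + h (g(k, h) = h + 88 = 88 + h)
(g(171, 1/(-158 + b(-8, 6))) + 19347) - 11719 = ((88 + 1/(-158 + 7*6*(1 - 8))) + 19347) - 11719 = ((88 + 1/(-158 + 7*6*(-7))) + 19347) - 11719 = ((88 + 1/(-158 - 294)) + 19347) - 11719 = ((88 + 1/(-452)) + 19347) - 11719 = ((88 - 1/452) + 19347) - 11719 = (39775/452 + 19347) - 11719 = 8784619/452 - 11719 = 3487631/452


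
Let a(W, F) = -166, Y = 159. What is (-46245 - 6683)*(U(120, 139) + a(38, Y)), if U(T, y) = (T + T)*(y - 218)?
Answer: 1012300928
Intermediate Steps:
U(T, y) = 2*T*(-218 + y) (U(T, y) = (2*T)*(-218 + y) = 2*T*(-218 + y))
(-46245 - 6683)*(U(120, 139) + a(38, Y)) = (-46245 - 6683)*(2*120*(-218 + 139) - 166) = -52928*(2*120*(-79) - 166) = -52928*(-18960 - 166) = -52928*(-19126) = 1012300928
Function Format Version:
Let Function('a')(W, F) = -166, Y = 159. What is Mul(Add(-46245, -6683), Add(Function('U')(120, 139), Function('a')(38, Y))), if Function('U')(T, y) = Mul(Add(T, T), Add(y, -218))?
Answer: 1012300928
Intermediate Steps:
Function('U')(T, y) = Mul(2, T, Add(-218, y)) (Function('U')(T, y) = Mul(Mul(2, T), Add(-218, y)) = Mul(2, T, Add(-218, y)))
Mul(Add(-46245, -6683), Add(Function('U')(120, 139), Function('a')(38, Y))) = Mul(Add(-46245, -6683), Add(Mul(2, 120, Add(-218, 139)), -166)) = Mul(-52928, Add(Mul(2, 120, -79), -166)) = Mul(-52928, Add(-18960, -166)) = Mul(-52928, -19126) = 1012300928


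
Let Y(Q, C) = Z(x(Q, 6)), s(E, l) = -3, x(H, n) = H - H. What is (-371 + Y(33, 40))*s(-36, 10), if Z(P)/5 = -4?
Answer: 1173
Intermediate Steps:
x(H, n) = 0
Z(P) = -20 (Z(P) = 5*(-4) = -20)
Y(Q, C) = -20
(-371 + Y(33, 40))*s(-36, 10) = (-371 - 20)*(-3) = -391*(-3) = 1173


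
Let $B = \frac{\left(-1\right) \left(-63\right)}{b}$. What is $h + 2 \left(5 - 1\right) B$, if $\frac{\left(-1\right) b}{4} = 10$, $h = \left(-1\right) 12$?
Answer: $- \frac{123}{5} \approx -24.6$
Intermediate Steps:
$h = -12$
$b = -40$ ($b = \left(-4\right) 10 = -40$)
$B = - \frac{63}{40}$ ($B = \frac{\left(-1\right) \left(-63\right)}{-40} = 63 \left(- \frac{1}{40}\right) = - \frac{63}{40} \approx -1.575$)
$h + 2 \left(5 - 1\right) B = -12 + 2 \left(5 - 1\right) \left(- \frac{63}{40}\right) = -12 + 2 \cdot 4 \left(- \frac{63}{40}\right) = -12 + 8 \left(- \frac{63}{40}\right) = -12 - \frac{63}{5} = - \frac{123}{5}$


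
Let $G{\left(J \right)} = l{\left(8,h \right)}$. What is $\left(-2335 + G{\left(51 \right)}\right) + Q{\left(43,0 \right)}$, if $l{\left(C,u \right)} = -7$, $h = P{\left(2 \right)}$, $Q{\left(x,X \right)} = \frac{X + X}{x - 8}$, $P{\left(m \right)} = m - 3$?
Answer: $-2342$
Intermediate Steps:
$P{\left(m \right)} = -3 + m$ ($P{\left(m \right)} = m - 3 = -3 + m$)
$Q{\left(x,X \right)} = \frac{2 X}{-8 + x}$
$h = -1$ ($h = -3 + 2 = -1$)
$G{\left(J \right)} = -7$
$\left(-2335 + G{\left(51 \right)}\right) + Q{\left(43,0 \right)} = \left(-2335 - 7\right) + 2 \cdot 0 \frac{1}{-8 + 43} = -2342 + 2 \cdot 0 \cdot \frac{1}{35} = -2342 + 0 = -2342$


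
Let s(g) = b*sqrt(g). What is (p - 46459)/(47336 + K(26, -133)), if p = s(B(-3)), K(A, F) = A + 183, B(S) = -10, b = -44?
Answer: -46459/47545 - 44*I*sqrt(10)/47545 ≈ -0.97716 - 0.0029265*I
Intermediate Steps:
K(A, F) = 183 + A
s(g) = -44*sqrt(g)
p = -44*I*sqrt(10) ≈ -139.14*I
(p - 46459)/(47336 + K(26, -133)) = (-44*I*sqrt(10) - 46459)/(47336 + (183 + 26)) = (-46459 - 44*I*sqrt(10))/(47336 + 209) = (-46459 - 44*I*sqrt(10))/47545 = (-46459 - 44*I*sqrt(10))*(1/47545) = -46459/47545 - 44*I*sqrt(10)/47545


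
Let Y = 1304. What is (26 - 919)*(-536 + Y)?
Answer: -685824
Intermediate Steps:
(26 - 919)*(-536 + Y) = (26 - 919)*(-536 + 1304) = -893*768 = -685824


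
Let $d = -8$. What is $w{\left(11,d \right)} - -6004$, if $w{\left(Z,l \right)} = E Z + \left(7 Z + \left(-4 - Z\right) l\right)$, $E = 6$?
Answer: $6267$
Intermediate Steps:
$w{\left(Z,l \right)} = 13 Z + l \left(-4 - Z\right)$ ($w{\left(Z,l \right)} = 6 Z + \left(7 Z + \left(-4 - Z\right) l\right) = 6 Z + \left(7 Z + l \left(-4 - Z\right)\right) = 13 Z + l \left(-4 - Z\right)$)
$w{\left(11,d \right)} - -6004 = \left(\left(-4\right) \left(-8\right) + 13 \cdot 11 - 11 \left(-8\right)\right) - -6004 = \left(32 + 143 + 88\right) + 6004 = 263 + 6004 = 6267$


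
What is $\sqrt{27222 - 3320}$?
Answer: $\sqrt{23902} \approx 154.6$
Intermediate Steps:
$\sqrt{27222 - 3320} = \sqrt{23902}$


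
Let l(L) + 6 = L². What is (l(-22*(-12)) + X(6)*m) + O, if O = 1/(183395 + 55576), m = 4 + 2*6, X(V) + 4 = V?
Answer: 16661536063/238971 ≈ 69722.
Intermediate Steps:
X(V) = -4 + V
m = 16 (m = 4 + 12 = 16)
O = 1/238971 ≈ 4.1846e-6
l(L) = -6 + L²
(l(-22*(-12)) + X(6)*m) + O = ((-6 + (-22*(-12))²) + (-4 + 6)*16) + 1/238971 = ((-6 + 264²) + 2*16) + 1/238971 = ((-6 + 69696) + 32) + 1/238971 = (69690 + 32) + 1/238971 = 69722 + 1/238971 = 16661536063/238971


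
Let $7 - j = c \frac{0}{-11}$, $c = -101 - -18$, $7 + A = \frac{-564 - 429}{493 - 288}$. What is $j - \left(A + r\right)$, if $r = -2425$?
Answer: $\frac{500988}{205} \approx 2443.8$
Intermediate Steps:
$A = - \frac{2428}{205}$ ($A = -7 + \frac{-564 - 429}{493 - 288} = -7 - \frac{993}{205} = - \frac{2428}{205} \approx -11.844$)
$c = -83$ ($c = -101 + 18 = -83$)
$j = 7$ ($j = 7 - - 83 \frac{0}{-11} = 7 - - 83 \cdot 0 \left(- \frac{1}{11}\right) = 7 - \left(-83\right) 0 = 7 - 0 = 7 + 0 = 7$)
$j - \left(A + r\right) = 7 - \left(- \frac{2428}{205} - 2425\right) = 7 - - \frac{499553}{205} = 7 + \frac{499553}{205} = \frac{500988}{205}$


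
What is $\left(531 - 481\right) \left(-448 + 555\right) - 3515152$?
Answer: $-3509802$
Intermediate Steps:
$\left(531 - 481\right) \left(-448 + 555\right) - 3515152 = 50 \cdot 107 - 3515152 = 5350 - 3515152 = -3509802$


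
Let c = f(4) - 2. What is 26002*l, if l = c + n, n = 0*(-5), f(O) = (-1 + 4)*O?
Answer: 260020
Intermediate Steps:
f(O) = 3*O
n = 0
c = 10 (c = 3*4 - 2 = 12 - 2 = 10)
l = 10 (l = 10 + 0 = 10)
26002*l = 26002*10 = 260020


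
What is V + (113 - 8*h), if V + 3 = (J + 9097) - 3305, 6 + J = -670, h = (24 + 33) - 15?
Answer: 4890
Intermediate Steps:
h = 42 (h = 57 - 15 = 42)
J = -676 (J = -6 - 670 = -676)
V = 5113 (V = -3 + ((-676 + 9097) - 3305) = -3 + (8421 - 3305) = -3 + 5116 = 5113)
V + (113 - 8*h) = 5113 + (113 - 8*42) = 5113 + (113 - 336) = 5113 - 223 = 4890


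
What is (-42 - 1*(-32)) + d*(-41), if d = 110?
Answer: -4520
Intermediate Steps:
(-42 - 1*(-32)) + d*(-41) = (-42 - 1*(-32)) + 110*(-41) = (-42 + 32) - 4510 = -10 - 4510 = -4520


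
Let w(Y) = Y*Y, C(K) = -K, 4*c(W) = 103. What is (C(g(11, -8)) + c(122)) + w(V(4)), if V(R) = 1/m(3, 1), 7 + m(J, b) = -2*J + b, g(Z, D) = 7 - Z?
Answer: 4285/144 ≈ 29.757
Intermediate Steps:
m(J, b) = -7 + b - 2*J (m(J, b) = -7 + (-2*J + b) = -7 + (b - 2*J) = -7 + b - 2*J)
c(W) = 103/4 (c(W) = (¼)*103 = 103/4)
V(R) = -1/12 (V(R) = 1/(-7 + 1 - 2*3) = 1/(-7 + 1 - 6) = 1/(-12) = -1/12)
w(Y) = Y²
(C(g(11, -8)) + c(122)) + w(V(4)) = (-(7 - 1*11) + 103/4) + (-1/12)² = (-(7 - 11) + 103/4) + 1/144 = (-1*(-4) + 103/4) + 1/144 = (4 + 103/4) + 1/144 = 119/4 + 1/144 = 4285/144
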